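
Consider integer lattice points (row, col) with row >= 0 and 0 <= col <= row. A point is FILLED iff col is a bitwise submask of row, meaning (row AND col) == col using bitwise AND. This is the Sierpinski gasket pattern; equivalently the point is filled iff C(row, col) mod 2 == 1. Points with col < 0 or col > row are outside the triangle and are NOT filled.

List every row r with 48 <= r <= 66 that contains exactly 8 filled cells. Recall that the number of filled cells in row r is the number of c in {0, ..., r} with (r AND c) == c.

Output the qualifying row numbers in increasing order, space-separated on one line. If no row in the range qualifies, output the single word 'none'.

Answer: 49 50 52 56

Derivation:
Row r has 2^popcount(r) filled cells, so we need popcount(r) = log2(8) = 3.
Scan r = 48..66 and keep those with exactly 3 one-bits:
r=48=110000 popcount=2 -> skip
r=49=110001 popcount=3 -> KEEP
r=50=110010 popcount=3 -> KEEP
r=51=110011 popcount=4 -> skip
r=52=110100 popcount=3 -> KEEP
r=53=110101 popcount=4 -> skip
r=54=110110 popcount=4 -> skip
r=55=110111 popcount=5 -> skip
r=56=111000 popcount=3 -> KEEP
r=57=111001 popcount=4 -> skip
r=58=111010 popcount=4 -> skip
r=59=111011 popcount=5 -> skip
r=60=111100 popcount=4 -> skip
r=61=111101 popcount=5 -> skip
r=62=111110 popcount=5 -> skip
r=63=111111 popcount=6 -> skip
r=64=1000000 popcount=1 -> skip
r=65=1000001 popcount=2 -> skip
r=66=1000010 popcount=2 -> skip
Kept rows: 49 50 52 56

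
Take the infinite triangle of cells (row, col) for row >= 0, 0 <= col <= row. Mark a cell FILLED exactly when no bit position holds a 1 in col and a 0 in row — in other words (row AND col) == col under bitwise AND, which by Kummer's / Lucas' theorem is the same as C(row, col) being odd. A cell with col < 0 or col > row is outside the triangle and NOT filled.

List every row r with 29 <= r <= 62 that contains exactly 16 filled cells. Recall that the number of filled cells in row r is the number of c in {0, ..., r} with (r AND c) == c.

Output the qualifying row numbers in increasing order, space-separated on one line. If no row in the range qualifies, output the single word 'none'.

Answer: 29 30 39 43 45 46 51 53 54 57 58 60

Derivation:
Row r has 2^popcount(r) filled cells, so we need popcount(r) = log2(16) = 4.
Scan r = 29..62 and keep those with exactly 4 one-bits:
r=29=11101 popcount=4 -> KEEP
r=30=11110 popcount=4 -> KEEP
r=31=11111 popcount=5 -> skip
r=32=100000 popcount=1 -> skip
r=33=100001 popcount=2 -> skip
r=34=100010 popcount=2 -> skip
r=35=100011 popcount=3 -> skip
r=36=100100 popcount=2 -> skip
r=37=100101 popcount=3 -> skip
r=38=100110 popcount=3 -> skip
r=39=100111 popcount=4 -> KEEP
r=40=101000 popcount=2 -> skip
r=41=101001 popcount=3 -> skip
r=42=101010 popcount=3 -> skip
r=43=101011 popcount=4 -> KEEP
r=44=101100 popcount=3 -> skip
r=45=101101 popcount=4 -> KEEP
r=46=101110 popcount=4 -> KEEP
r=47=101111 popcount=5 -> skip
r=48=110000 popcount=2 -> skip
r=49=110001 popcount=3 -> skip
r=50=110010 popcount=3 -> skip
r=51=110011 popcount=4 -> KEEP
r=52=110100 popcount=3 -> skip
r=53=110101 popcount=4 -> KEEP
r=54=110110 popcount=4 -> KEEP
r=55=110111 popcount=5 -> skip
r=56=111000 popcount=3 -> skip
r=57=111001 popcount=4 -> KEEP
r=58=111010 popcount=4 -> KEEP
r=59=111011 popcount=5 -> skip
r=60=111100 popcount=4 -> KEEP
r=61=111101 popcount=5 -> skip
r=62=111110 popcount=5 -> skip
Kept rows: 29 30 39 43 45 46 51 53 54 57 58 60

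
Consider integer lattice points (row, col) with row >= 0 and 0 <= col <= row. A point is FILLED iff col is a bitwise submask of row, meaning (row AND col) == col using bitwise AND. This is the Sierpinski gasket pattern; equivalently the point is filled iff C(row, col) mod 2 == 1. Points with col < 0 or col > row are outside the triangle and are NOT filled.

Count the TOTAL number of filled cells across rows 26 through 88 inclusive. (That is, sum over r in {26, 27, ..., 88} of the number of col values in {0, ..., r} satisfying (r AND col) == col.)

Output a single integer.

r26=11010 pc3: +8 =8
r27=11011 pc4: +16 =24
r28=11100 pc3: +8 =32
r29=11101 pc4: +16 =48
r30=11110 pc4: +16 =64
r31=11111 pc5: +32 =96
r32=100000 pc1: +2 =98
r33=100001 pc2: +4 =102
r34=100010 pc2: +4 =106
r35=100011 pc3: +8 =114
r36=100100 pc2: +4 =118
r37=100101 pc3: +8 =126
r38=100110 pc3: +8 =134
r39=100111 pc4: +16 =150
r40=101000 pc2: +4 =154
r41=101001 pc3: +8 =162
r42=101010 pc3: +8 =170
r43=101011 pc4: +16 =186
r44=101100 pc3: +8 =194
r45=101101 pc4: +16 =210
r46=101110 pc4: +16 =226
r47=101111 pc5: +32 =258
r48=110000 pc2: +4 =262
r49=110001 pc3: +8 =270
r50=110010 pc3: +8 =278
r51=110011 pc4: +16 =294
r52=110100 pc3: +8 =302
r53=110101 pc4: +16 =318
r54=110110 pc4: +16 =334
r55=110111 pc5: +32 =366
r56=111000 pc3: +8 =374
r57=111001 pc4: +16 =390
r58=111010 pc4: +16 =406
r59=111011 pc5: +32 =438
r60=111100 pc4: +16 =454
r61=111101 pc5: +32 =486
r62=111110 pc5: +32 =518
r63=111111 pc6: +64 =582
r64=1000000 pc1: +2 =584
r65=1000001 pc2: +4 =588
r66=1000010 pc2: +4 =592
r67=1000011 pc3: +8 =600
r68=1000100 pc2: +4 =604
r69=1000101 pc3: +8 =612
r70=1000110 pc3: +8 =620
r71=1000111 pc4: +16 =636
r72=1001000 pc2: +4 =640
r73=1001001 pc3: +8 =648
r74=1001010 pc3: +8 =656
r75=1001011 pc4: +16 =672
r76=1001100 pc3: +8 =680
r77=1001101 pc4: +16 =696
r78=1001110 pc4: +16 =712
r79=1001111 pc5: +32 =744
r80=1010000 pc2: +4 =748
r81=1010001 pc3: +8 =756
r82=1010010 pc3: +8 =764
r83=1010011 pc4: +16 =780
r84=1010100 pc3: +8 =788
r85=1010101 pc4: +16 =804
r86=1010110 pc4: +16 =820
r87=1010111 pc5: +32 =852
r88=1011000 pc3: +8 =860

Answer: 860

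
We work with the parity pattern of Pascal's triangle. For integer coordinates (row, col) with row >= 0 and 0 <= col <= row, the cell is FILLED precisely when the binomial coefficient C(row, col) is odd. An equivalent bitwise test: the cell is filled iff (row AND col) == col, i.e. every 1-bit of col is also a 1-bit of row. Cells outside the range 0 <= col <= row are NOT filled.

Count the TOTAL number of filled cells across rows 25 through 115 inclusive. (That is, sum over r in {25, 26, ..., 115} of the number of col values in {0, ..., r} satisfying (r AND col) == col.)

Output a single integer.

r25=11001 pc3: +8 =8
r26=11010 pc3: +8 =16
r27=11011 pc4: +16 =32
r28=11100 pc3: +8 =40
r29=11101 pc4: +16 =56
r30=11110 pc4: +16 =72
r31=11111 pc5: +32 =104
r32=100000 pc1: +2 =106
r33=100001 pc2: +4 =110
r34=100010 pc2: +4 =114
r35=100011 pc3: +8 =122
r36=100100 pc2: +4 =126
r37=100101 pc3: +8 =134
r38=100110 pc3: +8 =142
r39=100111 pc4: +16 =158
r40=101000 pc2: +4 =162
r41=101001 pc3: +8 =170
r42=101010 pc3: +8 =178
r43=101011 pc4: +16 =194
r44=101100 pc3: +8 =202
r45=101101 pc4: +16 =218
r46=101110 pc4: +16 =234
r47=101111 pc5: +32 =266
r48=110000 pc2: +4 =270
r49=110001 pc3: +8 =278
r50=110010 pc3: +8 =286
r51=110011 pc4: +16 =302
r52=110100 pc3: +8 =310
r53=110101 pc4: +16 =326
r54=110110 pc4: +16 =342
r55=110111 pc5: +32 =374
r56=111000 pc3: +8 =382
r57=111001 pc4: +16 =398
r58=111010 pc4: +16 =414
r59=111011 pc5: +32 =446
r60=111100 pc4: +16 =462
r61=111101 pc5: +32 =494
r62=111110 pc5: +32 =526
r63=111111 pc6: +64 =590
r64=1000000 pc1: +2 =592
r65=1000001 pc2: +4 =596
r66=1000010 pc2: +4 =600
r67=1000011 pc3: +8 =608
r68=1000100 pc2: +4 =612
r69=1000101 pc3: +8 =620
r70=1000110 pc3: +8 =628
r71=1000111 pc4: +16 =644
r72=1001000 pc2: +4 =648
r73=1001001 pc3: +8 =656
r74=1001010 pc3: +8 =664
r75=1001011 pc4: +16 =680
r76=1001100 pc3: +8 =688
r77=1001101 pc4: +16 =704
r78=1001110 pc4: +16 =720
r79=1001111 pc5: +32 =752
r80=1010000 pc2: +4 =756
r81=1010001 pc3: +8 =764
r82=1010010 pc3: +8 =772
r83=1010011 pc4: +16 =788
r84=1010100 pc3: +8 =796
r85=1010101 pc4: +16 =812
r86=1010110 pc4: +16 =828
r87=1010111 pc5: +32 =860
r88=1011000 pc3: +8 =868
r89=1011001 pc4: +16 =884
r90=1011010 pc4: +16 =900
r91=1011011 pc5: +32 =932
r92=1011100 pc4: +16 =948
r93=1011101 pc5: +32 =980
r94=1011110 pc5: +32 =1012
r95=1011111 pc6: +64 =1076
r96=1100000 pc2: +4 =1080
r97=1100001 pc3: +8 =1088
r98=1100010 pc3: +8 =1096
r99=1100011 pc4: +16 =1112
r100=1100100 pc3: +8 =1120
r101=1100101 pc4: +16 =1136
r102=1100110 pc4: +16 =1152
r103=1100111 pc5: +32 =1184
r104=1101000 pc3: +8 =1192
r105=1101001 pc4: +16 =1208
r106=1101010 pc4: +16 =1224
r107=1101011 pc5: +32 =1256
r108=1101100 pc4: +16 =1272
r109=1101101 pc5: +32 =1304
r110=1101110 pc5: +32 =1336
r111=1101111 pc6: +64 =1400
r112=1110000 pc3: +8 =1408
r113=1110001 pc4: +16 =1424
r114=1110010 pc4: +16 =1440
r115=1110011 pc5: +32 =1472

Answer: 1472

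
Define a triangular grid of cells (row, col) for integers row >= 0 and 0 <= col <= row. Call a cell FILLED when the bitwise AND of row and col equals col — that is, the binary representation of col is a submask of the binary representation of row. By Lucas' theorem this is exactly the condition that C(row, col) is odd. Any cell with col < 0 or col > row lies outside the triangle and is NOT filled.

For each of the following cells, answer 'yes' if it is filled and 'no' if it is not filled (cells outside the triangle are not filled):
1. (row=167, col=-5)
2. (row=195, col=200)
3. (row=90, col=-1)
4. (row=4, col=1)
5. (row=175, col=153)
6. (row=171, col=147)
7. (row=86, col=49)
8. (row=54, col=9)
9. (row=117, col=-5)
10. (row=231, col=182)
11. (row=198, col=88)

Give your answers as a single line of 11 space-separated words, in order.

Answer: no no no no no no no no no no no

Derivation:
(167,-5): col outside [0, 167] -> not filled
(195,200): col outside [0, 195] -> not filled
(90,-1): col outside [0, 90] -> not filled
(4,1): row=0b100, col=0b1, row AND col = 0b0 = 0; 0 != 1 -> empty
(175,153): row=0b10101111, col=0b10011001, row AND col = 0b10001001 = 137; 137 != 153 -> empty
(171,147): row=0b10101011, col=0b10010011, row AND col = 0b10000011 = 131; 131 != 147 -> empty
(86,49): row=0b1010110, col=0b110001, row AND col = 0b10000 = 16; 16 != 49 -> empty
(54,9): row=0b110110, col=0b1001, row AND col = 0b0 = 0; 0 != 9 -> empty
(117,-5): col outside [0, 117] -> not filled
(231,182): row=0b11100111, col=0b10110110, row AND col = 0b10100110 = 166; 166 != 182 -> empty
(198,88): row=0b11000110, col=0b1011000, row AND col = 0b1000000 = 64; 64 != 88 -> empty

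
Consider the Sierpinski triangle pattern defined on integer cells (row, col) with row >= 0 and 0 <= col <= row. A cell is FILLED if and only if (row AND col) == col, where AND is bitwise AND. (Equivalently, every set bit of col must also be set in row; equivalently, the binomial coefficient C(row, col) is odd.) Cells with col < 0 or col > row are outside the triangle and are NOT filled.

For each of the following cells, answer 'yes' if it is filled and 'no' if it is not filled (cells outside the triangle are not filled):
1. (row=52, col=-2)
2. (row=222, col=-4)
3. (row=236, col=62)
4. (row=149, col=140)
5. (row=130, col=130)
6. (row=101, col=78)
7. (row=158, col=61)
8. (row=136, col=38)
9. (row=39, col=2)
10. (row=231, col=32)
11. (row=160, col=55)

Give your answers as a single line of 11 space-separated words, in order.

(52,-2): col outside [0, 52] -> not filled
(222,-4): col outside [0, 222] -> not filled
(236,62): row=0b11101100, col=0b111110, row AND col = 0b101100 = 44; 44 != 62 -> empty
(149,140): row=0b10010101, col=0b10001100, row AND col = 0b10000100 = 132; 132 != 140 -> empty
(130,130): row=0b10000010, col=0b10000010, row AND col = 0b10000010 = 130; 130 == 130 -> filled
(101,78): row=0b1100101, col=0b1001110, row AND col = 0b1000100 = 68; 68 != 78 -> empty
(158,61): row=0b10011110, col=0b111101, row AND col = 0b11100 = 28; 28 != 61 -> empty
(136,38): row=0b10001000, col=0b100110, row AND col = 0b0 = 0; 0 != 38 -> empty
(39,2): row=0b100111, col=0b10, row AND col = 0b10 = 2; 2 == 2 -> filled
(231,32): row=0b11100111, col=0b100000, row AND col = 0b100000 = 32; 32 == 32 -> filled
(160,55): row=0b10100000, col=0b110111, row AND col = 0b100000 = 32; 32 != 55 -> empty

Answer: no no no no yes no no no yes yes no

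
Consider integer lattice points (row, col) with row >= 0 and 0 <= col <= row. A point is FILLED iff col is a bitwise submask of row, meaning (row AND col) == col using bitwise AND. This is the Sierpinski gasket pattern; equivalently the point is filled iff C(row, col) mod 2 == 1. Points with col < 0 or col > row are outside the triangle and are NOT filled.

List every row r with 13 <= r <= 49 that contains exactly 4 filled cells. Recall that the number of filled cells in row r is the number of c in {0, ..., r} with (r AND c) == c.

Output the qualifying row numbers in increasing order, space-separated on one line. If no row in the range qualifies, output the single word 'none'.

Answer: 17 18 20 24 33 34 36 40 48

Derivation:
Row r has 2^popcount(r) filled cells, so we need popcount(r) = log2(4) = 2.
Scan r = 13..49 and keep those with exactly 2 one-bits:
r=13=1101 popcount=3 -> skip
r=14=1110 popcount=3 -> skip
r=15=1111 popcount=4 -> skip
r=16=10000 popcount=1 -> skip
r=17=10001 popcount=2 -> KEEP
r=18=10010 popcount=2 -> KEEP
r=19=10011 popcount=3 -> skip
r=20=10100 popcount=2 -> KEEP
r=21=10101 popcount=3 -> skip
r=22=10110 popcount=3 -> skip
r=23=10111 popcount=4 -> skip
r=24=11000 popcount=2 -> KEEP
r=25=11001 popcount=3 -> skip
r=26=11010 popcount=3 -> skip
r=27=11011 popcount=4 -> skip
r=28=11100 popcount=3 -> skip
r=29=11101 popcount=4 -> skip
r=30=11110 popcount=4 -> skip
r=31=11111 popcount=5 -> skip
r=32=100000 popcount=1 -> skip
r=33=100001 popcount=2 -> KEEP
r=34=100010 popcount=2 -> KEEP
r=35=100011 popcount=3 -> skip
r=36=100100 popcount=2 -> KEEP
r=37=100101 popcount=3 -> skip
r=38=100110 popcount=3 -> skip
r=39=100111 popcount=4 -> skip
r=40=101000 popcount=2 -> KEEP
r=41=101001 popcount=3 -> skip
r=42=101010 popcount=3 -> skip
r=43=101011 popcount=4 -> skip
r=44=101100 popcount=3 -> skip
r=45=101101 popcount=4 -> skip
r=46=101110 popcount=4 -> skip
r=47=101111 popcount=5 -> skip
r=48=110000 popcount=2 -> KEEP
r=49=110001 popcount=3 -> skip
Kept rows: 17 18 20 24 33 34 36 40 48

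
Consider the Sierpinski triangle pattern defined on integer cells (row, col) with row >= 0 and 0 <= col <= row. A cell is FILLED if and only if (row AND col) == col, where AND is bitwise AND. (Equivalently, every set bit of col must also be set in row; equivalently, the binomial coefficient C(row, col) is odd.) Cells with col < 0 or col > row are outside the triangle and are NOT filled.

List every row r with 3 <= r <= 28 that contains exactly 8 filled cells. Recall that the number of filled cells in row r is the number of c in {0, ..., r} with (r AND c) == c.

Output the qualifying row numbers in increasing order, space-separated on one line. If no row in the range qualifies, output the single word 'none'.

Answer: 7 11 13 14 19 21 22 25 26 28

Derivation:
Row r has 2^popcount(r) filled cells, so we need popcount(r) = log2(8) = 3.
Scan r = 3..28 and keep those with exactly 3 one-bits:
r=3=11 popcount=2 -> skip
r=4=100 popcount=1 -> skip
r=5=101 popcount=2 -> skip
r=6=110 popcount=2 -> skip
r=7=111 popcount=3 -> KEEP
r=8=1000 popcount=1 -> skip
r=9=1001 popcount=2 -> skip
r=10=1010 popcount=2 -> skip
r=11=1011 popcount=3 -> KEEP
r=12=1100 popcount=2 -> skip
r=13=1101 popcount=3 -> KEEP
r=14=1110 popcount=3 -> KEEP
r=15=1111 popcount=4 -> skip
r=16=10000 popcount=1 -> skip
r=17=10001 popcount=2 -> skip
r=18=10010 popcount=2 -> skip
r=19=10011 popcount=3 -> KEEP
r=20=10100 popcount=2 -> skip
r=21=10101 popcount=3 -> KEEP
r=22=10110 popcount=3 -> KEEP
r=23=10111 popcount=4 -> skip
r=24=11000 popcount=2 -> skip
r=25=11001 popcount=3 -> KEEP
r=26=11010 popcount=3 -> KEEP
r=27=11011 popcount=4 -> skip
r=28=11100 popcount=3 -> KEEP
Kept rows: 7 11 13 14 19 21 22 25 26 28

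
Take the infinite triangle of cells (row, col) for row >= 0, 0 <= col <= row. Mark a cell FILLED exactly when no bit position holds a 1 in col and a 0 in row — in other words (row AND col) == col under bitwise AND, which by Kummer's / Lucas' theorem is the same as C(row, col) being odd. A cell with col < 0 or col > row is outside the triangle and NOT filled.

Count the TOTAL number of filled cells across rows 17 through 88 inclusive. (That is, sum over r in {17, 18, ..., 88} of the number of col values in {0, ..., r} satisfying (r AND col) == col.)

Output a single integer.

r17=10001 pc2: +4 =4
r18=10010 pc2: +4 =8
r19=10011 pc3: +8 =16
r20=10100 pc2: +4 =20
r21=10101 pc3: +8 =28
r22=10110 pc3: +8 =36
r23=10111 pc4: +16 =52
r24=11000 pc2: +4 =56
r25=11001 pc3: +8 =64
r26=11010 pc3: +8 =72
r27=11011 pc4: +16 =88
r28=11100 pc3: +8 =96
r29=11101 pc4: +16 =112
r30=11110 pc4: +16 =128
r31=11111 pc5: +32 =160
r32=100000 pc1: +2 =162
r33=100001 pc2: +4 =166
r34=100010 pc2: +4 =170
r35=100011 pc3: +8 =178
r36=100100 pc2: +4 =182
r37=100101 pc3: +8 =190
r38=100110 pc3: +8 =198
r39=100111 pc4: +16 =214
r40=101000 pc2: +4 =218
r41=101001 pc3: +8 =226
r42=101010 pc3: +8 =234
r43=101011 pc4: +16 =250
r44=101100 pc3: +8 =258
r45=101101 pc4: +16 =274
r46=101110 pc4: +16 =290
r47=101111 pc5: +32 =322
r48=110000 pc2: +4 =326
r49=110001 pc3: +8 =334
r50=110010 pc3: +8 =342
r51=110011 pc4: +16 =358
r52=110100 pc3: +8 =366
r53=110101 pc4: +16 =382
r54=110110 pc4: +16 =398
r55=110111 pc5: +32 =430
r56=111000 pc3: +8 =438
r57=111001 pc4: +16 =454
r58=111010 pc4: +16 =470
r59=111011 pc5: +32 =502
r60=111100 pc4: +16 =518
r61=111101 pc5: +32 =550
r62=111110 pc5: +32 =582
r63=111111 pc6: +64 =646
r64=1000000 pc1: +2 =648
r65=1000001 pc2: +4 =652
r66=1000010 pc2: +4 =656
r67=1000011 pc3: +8 =664
r68=1000100 pc2: +4 =668
r69=1000101 pc3: +8 =676
r70=1000110 pc3: +8 =684
r71=1000111 pc4: +16 =700
r72=1001000 pc2: +4 =704
r73=1001001 pc3: +8 =712
r74=1001010 pc3: +8 =720
r75=1001011 pc4: +16 =736
r76=1001100 pc3: +8 =744
r77=1001101 pc4: +16 =760
r78=1001110 pc4: +16 =776
r79=1001111 pc5: +32 =808
r80=1010000 pc2: +4 =812
r81=1010001 pc3: +8 =820
r82=1010010 pc3: +8 =828
r83=1010011 pc4: +16 =844
r84=1010100 pc3: +8 =852
r85=1010101 pc4: +16 =868
r86=1010110 pc4: +16 =884
r87=1010111 pc5: +32 =916
r88=1011000 pc3: +8 =924

Answer: 924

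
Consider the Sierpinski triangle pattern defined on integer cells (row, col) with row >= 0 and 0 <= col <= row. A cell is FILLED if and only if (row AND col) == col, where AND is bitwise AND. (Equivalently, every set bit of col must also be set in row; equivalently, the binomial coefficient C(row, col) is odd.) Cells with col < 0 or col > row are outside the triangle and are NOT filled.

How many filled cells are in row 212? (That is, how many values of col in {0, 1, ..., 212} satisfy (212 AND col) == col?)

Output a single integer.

Answer: 16

Derivation:
212 in binary = 11010100
popcount(212) = number of 1-bits in 11010100 = 4
A col c satisfies (212 AND c) == c iff every set bit of c is also set in 212; each of the 4 set bits of 212 can independently be on or off in c.
count = 2^4 = 16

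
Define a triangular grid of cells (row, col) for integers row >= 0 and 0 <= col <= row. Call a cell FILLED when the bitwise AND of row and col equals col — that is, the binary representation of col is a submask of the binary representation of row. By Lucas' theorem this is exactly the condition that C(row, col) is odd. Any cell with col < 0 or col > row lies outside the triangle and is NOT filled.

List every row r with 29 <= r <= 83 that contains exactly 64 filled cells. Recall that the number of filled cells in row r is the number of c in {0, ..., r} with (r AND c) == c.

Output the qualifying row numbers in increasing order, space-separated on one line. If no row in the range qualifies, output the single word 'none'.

Row r has 2^popcount(r) filled cells, so we need popcount(r) = log2(64) = 6.
Scan r = 29..83 and keep those with exactly 6 one-bits:
r=29=11101 popcount=4 -> skip
r=30=11110 popcount=4 -> skip
r=31=11111 popcount=5 -> skip
r=32=100000 popcount=1 -> skip
r=33=100001 popcount=2 -> skip
r=34=100010 popcount=2 -> skip
r=35=100011 popcount=3 -> skip
r=36=100100 popcount=2 -> skip
r=37=100101 popcount=3 -> skip
r=38=100110 popcount=3 -> skip
r=39=100111 popcount=4 -> skip
r=40=101000 popcount=2 -> skip
r=41=101001 popcount=3 -> skip
r=42=101010 popcount=3 -> skip
r=43=101011 popcount=4 -> skip
r=44=101100 popcount=3 -> skip
r=45=101101 popcount=4 -> skip
r=46=101110 popcount=4 -> skip
r=47=101111 popcount=5 -> skip
r=48=110000 popcount=2 -> skip
r=49=110001 popcount=3 -> skip
r=50=110010 popcount=3 -> skip
r=51=110011 popcount=4 -> skip
r=52=110100 popcount=3 -> skip
r=53=110101 popcount=4 -> skip
r=54=110110 popcount=4 -> skip
r=55=110111 popcount=5 -> skip
r=56=111000 popcount=3 -> skip
r=57=111001 popcount=4 -> skip
r=58=111010 popcount=4 -> skip
r=59=111011 popcount=5 -> skip
r=60=111100 popcount=4 -> skip
r=61=111101 popcount=5 -> skip
r=62=111110 popcount=5 -> skip
r=63=111111 popcount=6 -> KEEP
r=64=1000000 popcount=1 -> skip
r=65=1000001 popcount=2 -> skip
r=66=1000010 popcount=2 -> skip
r=67=1000011 popcount=3 -> skip
r=68=1000100 popcount=2 -> skip
r=69=1000101 popcount=3 -> skip
r=70=1000110 popcount=3 -> skip
r=71=1000111 popcount=4 -> skip
r=72=1001000 popcount=2 -> skip
r=73=1001001 popcount=3 -> skip
r=74=1001010 popcount=3 -> skip
r=75=1001011 popcount=4 -> skip
r=76=1001100 popcount=3 -> skip
r=77=1001101 popcount=4 -> skip
r=78=1001110 popcount=4 -> skip
r=79=1001111 popcount=5 -> skip
r=80=1010000 popcount=2 -> skip
r=81=1010001 popcount=3 -> skip
r=82=1010010 popcount=3 -> skip
r=83=1010011 popcount=4 -> skip
Kept rows: 63

Answer: 63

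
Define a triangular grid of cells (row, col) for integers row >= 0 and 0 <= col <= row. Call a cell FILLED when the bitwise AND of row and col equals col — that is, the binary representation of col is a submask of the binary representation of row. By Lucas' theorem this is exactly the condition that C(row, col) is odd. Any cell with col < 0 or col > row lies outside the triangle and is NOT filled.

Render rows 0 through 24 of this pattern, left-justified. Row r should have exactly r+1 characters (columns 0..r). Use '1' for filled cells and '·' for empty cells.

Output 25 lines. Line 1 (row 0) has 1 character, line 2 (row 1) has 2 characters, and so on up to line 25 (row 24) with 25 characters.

Answer: 1
11
1·1
1111
1···1
11··11
1·1·1·1
11111111
1·······1
11······11
1·1·····1·1
1111····1111
1···1···1···1
11··11··11··11
1·1·1·1·1·1·1·1
1111111111111111
1···············1
11··············11
1·1·············1·1
1111············1111
1···1···········1···1
11··11··········11··11
1·1·1·1·········1·1·1·1
11111111········11111111
1·······1·······1·······1

Derivation:
r0=0: 1
r1=1: 11
r2=10: 1·1
r3=11: 1111
r4=100: 1···1
r5=101: 11··11
r6=110: 1·1·1·1
r7=111: 11111111
r8=1000: 1·······1
r9=1001: 11······11
r10=1010: 1·1·····1·1
r11=1011: 1111····1111
r12=1100: 1···1···1···1
r13=1101: 11··11··11··11
r14=1110: 1·1·1·1·1·1·1·1
r15=1111: 1111111111111111
r16=10000: 1···············1
r17=10001: 11··············11
r18=10010: 1·1·············1·1
r19=10011: 1111············1111
r20=10100: 1···1···········1···1
r21=10101: 11··11··········11··11
r22=10110: 1·1·1·1·········1·1·1·1
r23=10111: 11111111········11111111
r24=11000: 1·······1·······1·······1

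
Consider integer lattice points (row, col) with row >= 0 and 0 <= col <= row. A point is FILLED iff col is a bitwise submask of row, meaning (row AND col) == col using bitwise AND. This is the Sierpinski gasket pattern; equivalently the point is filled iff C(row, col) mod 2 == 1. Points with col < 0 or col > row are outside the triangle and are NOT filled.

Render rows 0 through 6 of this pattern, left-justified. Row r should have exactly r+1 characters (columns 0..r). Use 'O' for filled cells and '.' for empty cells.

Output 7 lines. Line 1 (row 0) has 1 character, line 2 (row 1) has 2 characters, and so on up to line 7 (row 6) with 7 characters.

Answer: O
OO
O.O
OOOO
O...O
OO..OO
O.O.O.O

Derivation:
r0=0: O
r1=1: OO
r2=10: O.O
r3=11: OOOO
r4=100: O...O
r5=101: OO..OO
r6=110: O.O.O.O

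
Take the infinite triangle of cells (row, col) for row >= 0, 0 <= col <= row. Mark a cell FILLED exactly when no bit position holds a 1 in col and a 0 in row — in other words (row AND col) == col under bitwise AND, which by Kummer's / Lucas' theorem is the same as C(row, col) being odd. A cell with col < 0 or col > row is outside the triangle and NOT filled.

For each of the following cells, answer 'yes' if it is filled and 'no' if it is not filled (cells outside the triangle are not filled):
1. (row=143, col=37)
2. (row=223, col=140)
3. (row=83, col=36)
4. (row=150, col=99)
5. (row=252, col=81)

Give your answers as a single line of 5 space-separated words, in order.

Answer: no yes no no no

Derivation:
(143,37): row=0b10001111, col=0b100101, row AND col = 0b101 = 5; 5 != 37 -> empty
(223,140): row=0b11011111, col=0b10001100, row AND col = 0b10001100 = 140; 140 == 140 -> filled
(83,36): row=0b1010011, col=0b100100, row AND col = 0b0 = 0; 0 != 36 -> empty
(150,99): row=0b10010110, col=0b1100011, row AND col = 0b10 = 2; 2 != 99 -> empty
(252,81): row=0b11111100, col=0b1010001, row AND col = 0b1010000 = 80; 80 != 81 -> empty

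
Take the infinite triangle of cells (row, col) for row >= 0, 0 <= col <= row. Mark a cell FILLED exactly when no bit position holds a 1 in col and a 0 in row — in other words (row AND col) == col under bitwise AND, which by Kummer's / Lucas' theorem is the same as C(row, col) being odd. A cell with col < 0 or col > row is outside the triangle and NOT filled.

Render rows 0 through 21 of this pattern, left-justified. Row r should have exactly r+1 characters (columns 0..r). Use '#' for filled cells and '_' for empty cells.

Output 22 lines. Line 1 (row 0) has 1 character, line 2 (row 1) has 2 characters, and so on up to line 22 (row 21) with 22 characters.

r0=0: #
r1=1: ##
r2=10: #_#
r3=11: ####
r4=100: #___#
r5=101: ##__##
r6=110: #_#_#_#
r7=111: ########
r8=1000: #_______#
r9=1001: ##______##
r10=1010: #_#_____#_#
r11=1011: ####____####
r12=1100: #___#___#___#
r13=1101: ##__##__##__##
r14=1110: #_#_#_#_#_#_#_#
r15=1111: ################
r16=10000: #_______________#
r17=10001: ##______________##
r18=10010: #_#_____________#_#
r19=10011: ####____________####
r20=10100: #___#___________#___#
r21=10101: ##__##__________##__##

Answer: #
##
#_#
####
#___#
##__##
#_#_#_#
########
#_______#
##______##
#_#_____#_#
####____####
#___#___#___#
##__##__##__##
#_#_#_#_#_#_#_#
################
#_______________#
##______________##
#_#_____________#_#
####____________####
#___#___________#___#
##__##__________##__##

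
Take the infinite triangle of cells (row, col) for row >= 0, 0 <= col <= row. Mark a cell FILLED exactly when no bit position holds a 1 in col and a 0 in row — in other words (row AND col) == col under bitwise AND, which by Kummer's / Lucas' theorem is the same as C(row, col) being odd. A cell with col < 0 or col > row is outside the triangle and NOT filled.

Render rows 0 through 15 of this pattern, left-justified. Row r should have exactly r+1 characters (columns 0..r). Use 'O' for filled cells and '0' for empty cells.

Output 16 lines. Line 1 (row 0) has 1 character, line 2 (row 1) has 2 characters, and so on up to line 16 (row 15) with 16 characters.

r0=0: O
r1=1: OO
r2=10: O0O
r3=11: OOOO
r4=100: O000O
r5=101: OO00OO
r6=110: O0O0O0O
r7=111: OOOOOOOO
r8=1000: O0000000O
r9=1001: OO000000OO
r10=1010: O0O00000O0O
r11=1011: OOOO0000OOOO
r12=1100: O000O000O000O
r13=1101: OO00OO00OO00OO
r14=1110: O0O0O0O0O0O0O0O
r15=1111: OOOOOOOOOOOOOOOO

Answer: O
OO
O0O
OOOO
O000O
OO00OO
O0O0O0O
OOOOOOOO
O0000000O
OO000000OO
O0O00000O0O
OOOO0000OOOO
O000O000O000O
OO00OO00OO00OO
O0O0O0O0O0O0O0O
OOOOOOOOOOOOOOOO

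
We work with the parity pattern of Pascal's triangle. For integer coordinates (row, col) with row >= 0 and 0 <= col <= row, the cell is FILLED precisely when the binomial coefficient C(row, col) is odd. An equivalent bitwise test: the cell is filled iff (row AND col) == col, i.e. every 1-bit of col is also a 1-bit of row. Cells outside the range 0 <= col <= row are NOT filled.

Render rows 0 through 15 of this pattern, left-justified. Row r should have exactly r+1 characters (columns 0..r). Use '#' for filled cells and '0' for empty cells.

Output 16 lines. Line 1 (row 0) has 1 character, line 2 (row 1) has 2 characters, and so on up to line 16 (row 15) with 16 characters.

Answer: #
##
#0#
####
#000#
##00##
#0#0#0#
########
#0000000#
##000000##
#0#00000#0#
####0000####
#000#000#000#
##00##00##00##
#0#0#0#0#0#0#0#
################

Derivation:
r0=0: #
r1=1: ##
r2=10: #0#
r3=11: ####
r4=100: #000#
r5=101: ##00##
r6=110: #0#0#0#
r7=111: ########
r8=1000: #0000000#
r9=1001: ##000000##
r10=1010: #0#00000#0#
r11=1011: ####0000####
r12=1100: #000#000#000#
r13=1101: ##00##00##00##
r14=1110: #0#0#0#0#0#0#0#
r15=1111: ################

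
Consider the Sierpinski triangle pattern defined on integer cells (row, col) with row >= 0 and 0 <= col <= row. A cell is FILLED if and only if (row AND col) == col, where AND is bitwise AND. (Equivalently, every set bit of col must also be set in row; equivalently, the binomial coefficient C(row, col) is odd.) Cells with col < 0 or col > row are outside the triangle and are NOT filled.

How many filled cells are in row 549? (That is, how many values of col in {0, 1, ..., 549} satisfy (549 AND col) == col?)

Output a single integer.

549 in binary = 1000100101
popcount(549) = number of 1-bits in 1000100101 = 4
A col c satisfies (549 AND c) == c iff every set bit of c is also set in 549; each of the 4 set bits of 549 can independently be on or off in c.
count = 2^4 = 16

Answer: 16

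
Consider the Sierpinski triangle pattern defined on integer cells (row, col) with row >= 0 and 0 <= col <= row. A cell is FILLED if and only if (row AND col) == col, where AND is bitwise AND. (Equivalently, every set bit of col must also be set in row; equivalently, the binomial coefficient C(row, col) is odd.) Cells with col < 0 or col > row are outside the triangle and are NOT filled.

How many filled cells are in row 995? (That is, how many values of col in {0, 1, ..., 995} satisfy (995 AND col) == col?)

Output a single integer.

995 in binary = 1111100011
popcount(995) = number of 1-bits in 1111100011 = 7
A col c satisfies (995 AND c) == c iff every set bit of c is also set in 995; each of the 7 set bits of 995 can independently be on or off in c.
count = 2^7 = 128

Answer: 128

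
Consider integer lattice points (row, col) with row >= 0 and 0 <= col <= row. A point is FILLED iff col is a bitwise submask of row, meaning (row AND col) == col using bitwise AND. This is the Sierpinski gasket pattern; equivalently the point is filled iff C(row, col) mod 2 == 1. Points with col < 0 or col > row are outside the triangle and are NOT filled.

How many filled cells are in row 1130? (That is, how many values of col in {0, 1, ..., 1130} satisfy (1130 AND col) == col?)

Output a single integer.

1130 in binary = 10001101010
popcount(1130) = number of 1-bits in 10001101010 = 5
A col c satisfies (1130 AND c) == c iff every set bit of c is also set in 1130; each of the 5 set bits of 1130 can independently be on or off in c.
count = 2^5 = 32

Answer: 32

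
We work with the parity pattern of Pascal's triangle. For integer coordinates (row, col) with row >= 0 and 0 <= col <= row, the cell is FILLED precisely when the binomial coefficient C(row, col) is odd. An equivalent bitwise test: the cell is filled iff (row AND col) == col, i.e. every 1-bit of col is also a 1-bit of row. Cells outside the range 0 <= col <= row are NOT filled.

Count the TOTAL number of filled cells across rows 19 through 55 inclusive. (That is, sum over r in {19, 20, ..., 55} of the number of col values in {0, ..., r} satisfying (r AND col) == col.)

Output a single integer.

r19=10011 pc3: +8 =8
r20=10100 pc2: +4 =12
r21=10101 pc3: +8 =20
r22=10110 pc3: +8 =28
r23=10111 pc4: +16 =44
r24=11000 pc2: +4 =48
r25=11001 pc3: +8 =56
r26=11010 pc3: +8 =64
r27=11011 pc4: +16 =80
r28=11100 pc3: +8 =88
r29=11101 pc4: +16 =104
r30=11110 pc4: +16 =120
r31=11111 pc5: +32 =152
r32=100000 pc1: +2 =154
r33=100001 pc2: +4 =158
r34=100010 pc2: +4 =162
r35=100011 pc3: +8 =170
r36=100100 pc2: +4 =174
r37=100101 pc3: +8 =182
r38=100110 pc3: +8 =190
r39=100111 pc4: +16 =206
r40=101000 pc2: +4 =210
r41=101001 pc3: +8 =218
r42=101010 pc3: +8 =226
r43=101011 pc4: +16 =242
r44=101100 pc3: +8 =250
r45=101101 pc4: +16 =266
r46=101110 pc4: +16 =282
r47=101111 pc5: +32 =314
r48=110000 pc2: +4 =318
r49=110001 pc3: +8 =326
r50=110010 pc3: +8 =334
r51=110011 pc4: +16 =350
r52=110100 pc3: +8 =358
r53=110101 pc4: +16 =374
r54=110110 pc4: +16 =390
r55=110111 pc5: +32 =422

Answer: 422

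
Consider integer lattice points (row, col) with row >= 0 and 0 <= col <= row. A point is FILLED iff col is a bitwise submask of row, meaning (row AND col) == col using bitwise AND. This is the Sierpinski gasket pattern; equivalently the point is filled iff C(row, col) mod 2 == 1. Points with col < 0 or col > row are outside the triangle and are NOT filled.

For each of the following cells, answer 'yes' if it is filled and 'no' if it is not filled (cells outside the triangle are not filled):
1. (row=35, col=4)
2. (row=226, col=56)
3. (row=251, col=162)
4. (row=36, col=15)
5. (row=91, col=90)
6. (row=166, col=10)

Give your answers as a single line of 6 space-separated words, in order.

Answer: no no yes no yes no

Derivation:
(35,4): row=0b100011, col=0b100, row AND col = 0b0 = 0; 0 != 4 -> empty
(226,56): row=0b11100010, col=0b111000, row AND col = 0b100000 = 32; 32 != 56 -> empty
(251,162): row=0b11111011, col=0b10100010, row AND col = 0b10100010 = 162; 162 == 162 -> filled
(36,15): row=0b100100, col=0b1111, row AND col = 0b100 = 4; 4 != 15 -> empty
(91,90): row=0b1011011, col=0b1011010, row AND col = 0b1011010 = 90; 90 == 90 -> filled
(166,10): row=0b10100110, col=0b1010, row AND col = 0b10 = 2; 2 != 10 -> empty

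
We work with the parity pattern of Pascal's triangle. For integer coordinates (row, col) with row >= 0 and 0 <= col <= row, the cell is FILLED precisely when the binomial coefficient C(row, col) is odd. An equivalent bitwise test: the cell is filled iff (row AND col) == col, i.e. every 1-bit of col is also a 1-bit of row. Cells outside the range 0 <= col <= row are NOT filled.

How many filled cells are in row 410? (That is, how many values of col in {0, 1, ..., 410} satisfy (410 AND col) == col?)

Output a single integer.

410 in binary = 110011010
popcount(410) = number of 1-bits in 110011010 = 5
A col c satisfies (410 AND c) == c iff every set bit of c is also set in 410; each of the 5 set bits of 410 can independently be on or off in c.
count = 2^5 = 32

Answer: 32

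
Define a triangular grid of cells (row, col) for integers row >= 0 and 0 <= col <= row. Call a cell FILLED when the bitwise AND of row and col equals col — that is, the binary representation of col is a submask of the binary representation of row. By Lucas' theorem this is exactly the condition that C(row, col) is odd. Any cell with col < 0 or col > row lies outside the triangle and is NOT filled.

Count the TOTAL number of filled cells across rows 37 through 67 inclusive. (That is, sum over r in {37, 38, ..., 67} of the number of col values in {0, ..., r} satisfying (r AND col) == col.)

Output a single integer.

Answer: 482

Derivation:
r37=100101 pc3: +8 =8
r38=100110 pc3: +8 =16
r39=100111 pc4: +16 =32
r40=101000 pc2: +4 =36
r41=101001 pc3: +8 =44
r42=101010 pc3: +8 =52
r43=101011 pc4: +16 =68
r44=101100 pc3: +8 =76
r45=101101 pc4: +16 =92
r46=101110 pc4: +16 =108
r47=101111 pc5: +32 =140
r48=110000 pc2: +4 =144
r49=110001 pc3: +8 =152
r50=110010 pc3: +8 =160
r51=110011 pc4: +16 =176
r52=110100 pc3: +8 =184
r53=110101 pc4: +16 =200
r54=110110 pc4: +16 =216
r55=110111 pc5: +32 =248
r56=111000 pc3: +8 =256
r57=111001 pc4: +16 =272
r58=111010 pc4: +16 =288
r59=111011 pc5: +32 =320
r60=111100 pc4: +16 =336
r61=111101 pc5: +32 =368
r62=111110 pc5: +32 =400
r63=111111 pc6: +64 =464
r64=1000000 pc1: +2 =466
r65=1000001 pc2: +4 =470
r66=1000010 pc2: +4 =474
r67=1000011 pc3: +8 =482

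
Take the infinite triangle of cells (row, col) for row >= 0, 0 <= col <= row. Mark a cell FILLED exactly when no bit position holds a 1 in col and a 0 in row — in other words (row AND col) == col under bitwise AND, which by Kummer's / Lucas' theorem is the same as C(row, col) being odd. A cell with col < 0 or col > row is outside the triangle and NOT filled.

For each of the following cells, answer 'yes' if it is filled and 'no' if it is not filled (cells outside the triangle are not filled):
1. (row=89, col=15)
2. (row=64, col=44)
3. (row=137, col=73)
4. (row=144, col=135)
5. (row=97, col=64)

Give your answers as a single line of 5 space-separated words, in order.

Answer: no no no no yes

Derivation:
(89,15): row=0b1011001, col=0b1111, row AND col = 0b1001 = 9; 9 != 15 -> empty
(64,44): row=0b1000000, col=0b101100, row AND col = 0b0 = 0; 0 != 44 -> empty
(137,73): row=0b10001001, col=0b1001001, row AND col = 0b1001 = 9; 9 != 73 -> empty
(144,135): row=0b10010000, col=0b10000111, row AND col = 0b10000000 = 128; 128 != 135 -> empty
(97,64): row=0b1100001, col=0b1000000, row AND col = 0b1000000 = 64; 64 == 64 -> filled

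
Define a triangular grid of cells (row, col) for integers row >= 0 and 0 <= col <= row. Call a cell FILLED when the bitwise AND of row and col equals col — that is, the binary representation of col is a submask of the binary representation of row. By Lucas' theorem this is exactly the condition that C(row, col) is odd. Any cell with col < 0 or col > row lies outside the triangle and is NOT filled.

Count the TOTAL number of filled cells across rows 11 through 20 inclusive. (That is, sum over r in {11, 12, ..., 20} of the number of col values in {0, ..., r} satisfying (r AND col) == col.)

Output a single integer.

Answer: 66

Derivation:
r11=1011 pc3: +8 =8
r12=1100 pc2: +4 =12
r13=1101 pc3: +8 =20
r14=1110 pc3: +8 =28
r15=1111 pc4: +16 =44
r16=10000 pc1: +2 =46
r17=10001 pc2: +4 =50
r18=10010 pc2: +4 =54
r19=10011 pc3: +8 =62
r20=10100 pc2: +4 =66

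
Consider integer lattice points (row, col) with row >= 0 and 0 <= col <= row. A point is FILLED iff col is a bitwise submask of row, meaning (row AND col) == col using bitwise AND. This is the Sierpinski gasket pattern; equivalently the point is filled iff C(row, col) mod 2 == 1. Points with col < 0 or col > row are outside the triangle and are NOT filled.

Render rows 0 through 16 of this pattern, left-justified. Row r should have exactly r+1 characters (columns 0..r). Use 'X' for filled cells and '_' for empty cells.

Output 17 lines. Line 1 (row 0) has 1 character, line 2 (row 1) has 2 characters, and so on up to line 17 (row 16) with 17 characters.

r0=0: X
r1=1: XX
r2=10: X_X
r3=11: XXXX
r4=100: X___X
r5=101: XX__XX
r6=110: X_X_X_X
r7=111: XXXXXXXX
r8=1000: X_______X
r9=1001: XX______XX
r10=1010: X_X_____X_X
r11=1011: XXXX____XXXX
r12=1100: X___X___X___X
r13=1101: XX__XX__XX__XX
r14=1110: X_X_X_X_X_X_X_X
r15=1111: XXXXXXXXXXXXXXXX
r16=10000: X_______________X

Answer: X
XX
X_X
XXXX
X___X
XX__XX
X_X_X_X
XXXXXXXX
X_______X
XX______XX
X_X_____X_X
XXXX____XXXX
X___X___X___X
XX__XX__XX__XX
X_X_X_X_X_X_X_X
XXXXXXXXXXXXXXXX
X_______________X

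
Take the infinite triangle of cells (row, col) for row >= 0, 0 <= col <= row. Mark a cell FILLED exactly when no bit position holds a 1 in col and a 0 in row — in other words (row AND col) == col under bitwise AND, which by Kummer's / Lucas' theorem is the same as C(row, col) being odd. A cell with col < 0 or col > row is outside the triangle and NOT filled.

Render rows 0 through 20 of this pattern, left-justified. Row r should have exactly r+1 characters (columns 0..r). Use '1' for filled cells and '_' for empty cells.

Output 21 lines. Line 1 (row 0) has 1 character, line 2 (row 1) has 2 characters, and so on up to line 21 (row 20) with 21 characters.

Answer: 1
11
1_1
1111
1___1
11__11
1_1_1_1
11111111
1_______1
11______11
1_1_____1_1
1111____1111
1___1___1___1
11__11__11__11
1_1_1_1_1_1_1_1
1111111111111111
1_______________1
11______________11
1_1_____________1_1
1111____________1111
1___1___________1___1

Derivation:
r0=0: 1
r1=1: 11
r2=10: 1_1
r3=11: 1111
r4=100: 1___1
r5=101: 11__11
r6=110: 1_1_1_1
r7=111: 11111111
r8=1000: 1_______1
r9=1001: 11______11
r10=1010: 1_1_____1_1
r11=1011: 1111____1111
r12=1100: 1___1___1___1
r13=1101: 11__11__11__11
r14=1110: 1_1_1_1_1_1_1_1
r15=1111: 1111111111111111
r16=10000: 1_______________1
r17=10001: 11______________11
r18=10010: 1_1_____________1_1
r19=10011: 1111____________1111
r20=10100: 1___1___________1___1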